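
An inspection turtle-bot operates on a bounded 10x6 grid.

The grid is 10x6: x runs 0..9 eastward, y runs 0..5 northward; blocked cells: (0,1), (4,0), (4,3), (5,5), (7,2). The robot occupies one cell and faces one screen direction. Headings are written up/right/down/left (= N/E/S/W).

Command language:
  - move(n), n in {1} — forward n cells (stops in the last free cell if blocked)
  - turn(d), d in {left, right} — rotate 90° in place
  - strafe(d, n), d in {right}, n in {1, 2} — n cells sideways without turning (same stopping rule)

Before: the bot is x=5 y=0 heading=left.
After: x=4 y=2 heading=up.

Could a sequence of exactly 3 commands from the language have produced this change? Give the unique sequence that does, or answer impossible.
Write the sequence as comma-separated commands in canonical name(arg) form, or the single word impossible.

strafe(right, 2), move(1), turn(right)

key: running turn(right) before strafe(right, 2) would end elsewhere — order is forced
from: x=5 y=0 heading=left
1. strafe(right, 2) → x=5 y=2 heading=left
2. move(1) → x=4 y=2 heading=left
3. turn(right) → x=4 y=2 heading=up
no other 3-command option fits: unique.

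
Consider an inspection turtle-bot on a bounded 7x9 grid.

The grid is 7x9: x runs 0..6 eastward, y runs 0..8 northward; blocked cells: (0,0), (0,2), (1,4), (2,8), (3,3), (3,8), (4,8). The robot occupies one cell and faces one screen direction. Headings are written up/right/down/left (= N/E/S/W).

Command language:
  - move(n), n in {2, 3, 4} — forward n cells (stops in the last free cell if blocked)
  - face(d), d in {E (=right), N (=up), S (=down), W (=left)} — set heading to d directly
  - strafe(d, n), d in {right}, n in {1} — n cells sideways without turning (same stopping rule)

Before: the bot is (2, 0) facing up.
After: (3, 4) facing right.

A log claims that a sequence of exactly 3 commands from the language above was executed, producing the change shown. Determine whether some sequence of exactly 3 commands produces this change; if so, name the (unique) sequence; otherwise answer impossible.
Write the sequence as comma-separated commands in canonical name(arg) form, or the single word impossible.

key: position moved to (3,4) AND the heading swung to E — translation plus rotation needed
initial: (2, 0) facing up
t=1 move(4) ⇒ (2, 4) facing up
t=2 strafe(right, 1) ⇒ (3, 4) facing up
t=3 face(E) ⇒ (3, 4) facing right
no rival 3-sequence matches.

move(4), strafe(right, 1), face(E)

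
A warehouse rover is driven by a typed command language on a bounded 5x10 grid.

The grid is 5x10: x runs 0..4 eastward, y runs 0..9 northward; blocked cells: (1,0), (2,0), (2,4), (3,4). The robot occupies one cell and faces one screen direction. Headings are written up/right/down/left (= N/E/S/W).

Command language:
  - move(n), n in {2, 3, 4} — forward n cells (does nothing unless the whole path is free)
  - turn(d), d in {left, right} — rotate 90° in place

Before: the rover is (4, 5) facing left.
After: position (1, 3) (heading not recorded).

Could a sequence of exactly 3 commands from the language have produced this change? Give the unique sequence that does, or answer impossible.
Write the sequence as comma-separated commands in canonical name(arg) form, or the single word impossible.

key: running move(2) before move(3) would end elsewhere — order is forced
t0: (4, 5) facing left
[1] after move(3): (1, 5) facing left
[2] after turn(left): (1, 5) facing down
[3] after move(2): (1, 3) facing down
uniquely the one of 125 3-step routes that fits.

move(3), turn(left), move(2)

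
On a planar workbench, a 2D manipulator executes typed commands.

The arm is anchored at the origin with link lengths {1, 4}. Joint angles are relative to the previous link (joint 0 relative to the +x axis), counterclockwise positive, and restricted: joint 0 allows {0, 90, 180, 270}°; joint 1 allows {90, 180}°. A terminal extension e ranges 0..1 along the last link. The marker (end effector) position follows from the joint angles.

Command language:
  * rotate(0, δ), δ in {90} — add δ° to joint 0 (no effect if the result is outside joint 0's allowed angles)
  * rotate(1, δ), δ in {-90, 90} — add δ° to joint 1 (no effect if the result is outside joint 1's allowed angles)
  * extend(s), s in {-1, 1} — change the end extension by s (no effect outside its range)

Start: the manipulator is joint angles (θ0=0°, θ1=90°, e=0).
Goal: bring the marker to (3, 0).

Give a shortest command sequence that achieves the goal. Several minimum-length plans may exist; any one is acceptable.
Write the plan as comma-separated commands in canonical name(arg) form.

rotate(1, 90), rotate(0, 90), rotate(0, 90)

begin: joint angles (θ0=0°, θ1=90°, e=0)
step 1 (rotate(1, 90)): joint angles (θ0=0°, θ1=180°, e=0)
step 2 (rotate(0, 90)): joint angles (θ0=90°, θ1=180°, e=0)
step 3 (rotate(0, 90)): joint angles (θ0=180°, θ1=180°, e=0)
no 2-step plan works, so 3 is optimal.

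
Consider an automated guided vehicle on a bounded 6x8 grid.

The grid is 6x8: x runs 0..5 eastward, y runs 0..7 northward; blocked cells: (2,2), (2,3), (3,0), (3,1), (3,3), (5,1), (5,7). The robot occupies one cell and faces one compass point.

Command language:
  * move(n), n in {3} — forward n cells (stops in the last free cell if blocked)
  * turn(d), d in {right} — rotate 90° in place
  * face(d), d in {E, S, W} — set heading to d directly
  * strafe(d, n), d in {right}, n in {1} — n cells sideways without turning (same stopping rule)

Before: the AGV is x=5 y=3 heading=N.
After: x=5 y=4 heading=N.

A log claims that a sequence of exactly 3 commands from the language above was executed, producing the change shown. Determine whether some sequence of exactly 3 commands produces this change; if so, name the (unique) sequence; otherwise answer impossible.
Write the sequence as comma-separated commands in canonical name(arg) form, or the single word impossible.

key: order matters: swapping face(W) and turn(right) lands elsewhere
begin: x=5 y=3 heading=N
1. face(W) → x=5 y=3 heading=W
2. strafe(right, 1) → x=5 y=4 heading=W
3. turn(right) → x=5 y=4 heading=N
no rival 3-sequence matches.

face(W), strafe(right, 1), turn(right)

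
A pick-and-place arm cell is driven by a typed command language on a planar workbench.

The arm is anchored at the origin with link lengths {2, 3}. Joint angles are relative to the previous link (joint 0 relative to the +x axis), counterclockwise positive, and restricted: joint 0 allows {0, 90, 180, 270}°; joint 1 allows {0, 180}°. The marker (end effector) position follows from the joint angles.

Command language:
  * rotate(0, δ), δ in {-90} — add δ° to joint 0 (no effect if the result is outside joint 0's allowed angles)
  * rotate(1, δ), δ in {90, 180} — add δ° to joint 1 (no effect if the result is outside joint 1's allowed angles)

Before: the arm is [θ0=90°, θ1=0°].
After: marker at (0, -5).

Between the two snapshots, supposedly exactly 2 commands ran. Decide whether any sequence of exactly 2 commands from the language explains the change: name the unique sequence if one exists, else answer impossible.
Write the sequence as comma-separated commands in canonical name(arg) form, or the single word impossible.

rotate(0, -90), rotate(0, -90)

t0: [θ0=90°, θ1=0°]
1. rotate(0, -90) → [θ0=0°, θ1=0°]
2. rotate(0, -90) → [θ0=270°, θ1=0°]
no other 2-command option fits: unique.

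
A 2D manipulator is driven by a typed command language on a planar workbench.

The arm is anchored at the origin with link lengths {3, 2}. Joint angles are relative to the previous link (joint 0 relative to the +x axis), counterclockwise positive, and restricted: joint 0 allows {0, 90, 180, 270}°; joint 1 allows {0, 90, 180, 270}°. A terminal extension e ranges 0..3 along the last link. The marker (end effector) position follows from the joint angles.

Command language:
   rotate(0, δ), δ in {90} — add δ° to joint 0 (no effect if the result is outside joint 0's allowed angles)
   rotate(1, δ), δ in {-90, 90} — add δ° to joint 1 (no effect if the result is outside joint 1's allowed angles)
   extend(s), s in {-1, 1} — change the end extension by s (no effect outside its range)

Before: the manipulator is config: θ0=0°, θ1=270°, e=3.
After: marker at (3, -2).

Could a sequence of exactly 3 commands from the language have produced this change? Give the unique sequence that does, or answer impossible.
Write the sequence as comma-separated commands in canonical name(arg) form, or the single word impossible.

extend(-1), extend(-1), extend(-1)

t0: config: θ0=0°, θ1=270°, e=3
step 1 (extend(-1)): config: θ0=0°, θ1=270°, e=2
step 2 (extend(-1)): config: θ0=0°, θ1=270°, e=1
step 3 (extend(-1)): config: θ0=0°, θ1=270°, e=0
no other 3-command option fits: unique.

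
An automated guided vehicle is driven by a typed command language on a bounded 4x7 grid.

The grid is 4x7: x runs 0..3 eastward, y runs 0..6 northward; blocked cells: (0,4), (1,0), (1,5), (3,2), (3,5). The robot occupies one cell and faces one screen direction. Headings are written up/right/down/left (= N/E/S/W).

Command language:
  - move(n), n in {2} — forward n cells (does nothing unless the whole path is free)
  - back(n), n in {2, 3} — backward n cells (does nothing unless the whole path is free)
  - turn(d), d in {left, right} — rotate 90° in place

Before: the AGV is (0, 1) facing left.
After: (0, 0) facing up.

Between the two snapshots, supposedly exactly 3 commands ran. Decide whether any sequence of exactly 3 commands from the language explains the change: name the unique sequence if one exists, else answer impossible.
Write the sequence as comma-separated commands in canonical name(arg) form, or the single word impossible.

turn(right), move(2), back(3)

key: position moved to (0,0) AND the heading swung to N — translation plus rotation needed
t0: (0, 1) facing left
[1] after turn(right): (0, 1) facing up
[2] after move(2): (0, 3) facing up
[3] after back(3): (0, 0) facing up
uniquely the one of 125 3-step routes that fits.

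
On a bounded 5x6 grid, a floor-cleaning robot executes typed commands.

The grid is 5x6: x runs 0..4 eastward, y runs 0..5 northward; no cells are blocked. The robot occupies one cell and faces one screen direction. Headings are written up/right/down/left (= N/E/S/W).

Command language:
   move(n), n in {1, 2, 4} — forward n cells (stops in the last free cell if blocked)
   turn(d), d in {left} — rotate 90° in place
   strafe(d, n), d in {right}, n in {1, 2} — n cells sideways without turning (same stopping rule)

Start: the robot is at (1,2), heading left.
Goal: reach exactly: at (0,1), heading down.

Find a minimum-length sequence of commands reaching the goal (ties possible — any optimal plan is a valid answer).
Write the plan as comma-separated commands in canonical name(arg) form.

move(4), turn(left), move(1)

start: at (1,2), heading left
t=1 move(4) ⇒ at (0,2), heading left
t=2 turn(left) ⇒ at (0,2), heading down
t=3 move(1) ⇒ at (0,1), heading down
no 2-step plan works, so 3 is optimal.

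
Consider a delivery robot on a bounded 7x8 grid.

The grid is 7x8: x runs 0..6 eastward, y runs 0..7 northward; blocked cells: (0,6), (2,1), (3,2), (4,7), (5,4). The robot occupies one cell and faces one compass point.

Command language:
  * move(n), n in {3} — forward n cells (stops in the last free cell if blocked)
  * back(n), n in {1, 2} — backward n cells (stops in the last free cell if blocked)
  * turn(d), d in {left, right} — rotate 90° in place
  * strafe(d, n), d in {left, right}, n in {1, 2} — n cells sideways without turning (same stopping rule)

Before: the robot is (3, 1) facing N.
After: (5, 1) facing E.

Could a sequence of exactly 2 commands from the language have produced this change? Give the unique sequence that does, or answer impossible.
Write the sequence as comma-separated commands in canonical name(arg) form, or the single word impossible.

strafe(right, 2), turn(right)

key: order matters: swapping strafe(right, 2) and turn(right) lands elsewhere
t0: (3, 1) facing N
1. strafe(right, 2) → (5, 1) facing N
2. turn(right) → (5, 1) facing E
all 81 alternatives checked — unique.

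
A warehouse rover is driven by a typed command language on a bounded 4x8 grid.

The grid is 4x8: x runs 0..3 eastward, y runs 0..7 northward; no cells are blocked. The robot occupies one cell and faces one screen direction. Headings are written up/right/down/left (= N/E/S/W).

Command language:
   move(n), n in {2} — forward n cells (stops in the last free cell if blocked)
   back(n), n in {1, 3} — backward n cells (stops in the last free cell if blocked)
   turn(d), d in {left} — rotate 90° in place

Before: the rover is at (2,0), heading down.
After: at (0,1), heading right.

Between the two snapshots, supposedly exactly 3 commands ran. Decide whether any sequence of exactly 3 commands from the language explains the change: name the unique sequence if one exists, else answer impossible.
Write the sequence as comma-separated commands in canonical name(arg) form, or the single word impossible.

back(1), turn(left), back(3)

key: running back(3) before back(1) would end elsewhere — order is forced
initial: at (2,0), heading down
1. back(1) → at (2,1), heading down
2. turn(left) → at (2,1), heading right
3. back(3) → at (0,1), heading right
uniquely the one of 64 3-step routes that fits.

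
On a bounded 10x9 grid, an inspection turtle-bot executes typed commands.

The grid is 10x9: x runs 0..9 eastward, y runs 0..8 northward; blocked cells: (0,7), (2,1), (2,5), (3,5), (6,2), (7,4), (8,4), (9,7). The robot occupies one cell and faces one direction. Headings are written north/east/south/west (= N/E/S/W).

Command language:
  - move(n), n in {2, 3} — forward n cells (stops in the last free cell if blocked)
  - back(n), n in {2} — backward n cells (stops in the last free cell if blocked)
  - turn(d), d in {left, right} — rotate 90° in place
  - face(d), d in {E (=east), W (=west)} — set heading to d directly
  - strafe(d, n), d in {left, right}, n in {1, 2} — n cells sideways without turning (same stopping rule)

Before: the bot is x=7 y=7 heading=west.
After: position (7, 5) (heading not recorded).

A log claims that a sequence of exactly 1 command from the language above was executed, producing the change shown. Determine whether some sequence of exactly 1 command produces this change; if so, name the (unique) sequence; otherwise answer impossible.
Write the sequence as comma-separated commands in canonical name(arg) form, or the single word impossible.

begin: x=7 y=7 heading=west
[1] after strafe(left, 2): x=7 y=5 heading=west
uniquely the one of 11 1-step routes that fits.

strafe(left, 2)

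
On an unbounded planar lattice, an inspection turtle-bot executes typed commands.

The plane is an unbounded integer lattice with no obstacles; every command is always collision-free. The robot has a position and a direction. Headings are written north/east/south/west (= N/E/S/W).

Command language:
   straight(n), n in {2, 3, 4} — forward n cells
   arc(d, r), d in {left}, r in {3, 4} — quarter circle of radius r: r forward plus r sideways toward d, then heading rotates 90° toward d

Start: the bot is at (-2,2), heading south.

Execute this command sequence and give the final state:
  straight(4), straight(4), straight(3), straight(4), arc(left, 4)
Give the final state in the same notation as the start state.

at (2,-17), heading east

begin: at (-2,2), heading south
[1] after straight(4): at (-2,-2), heading south
[2] after straight(4): at (-2,-6), heading south
[3] after straight(3): at (-2,-9), heading south
[4] after straight(4): at (-2,-13), heading south
[5] after arc(left, 4): at (2,-17), heading east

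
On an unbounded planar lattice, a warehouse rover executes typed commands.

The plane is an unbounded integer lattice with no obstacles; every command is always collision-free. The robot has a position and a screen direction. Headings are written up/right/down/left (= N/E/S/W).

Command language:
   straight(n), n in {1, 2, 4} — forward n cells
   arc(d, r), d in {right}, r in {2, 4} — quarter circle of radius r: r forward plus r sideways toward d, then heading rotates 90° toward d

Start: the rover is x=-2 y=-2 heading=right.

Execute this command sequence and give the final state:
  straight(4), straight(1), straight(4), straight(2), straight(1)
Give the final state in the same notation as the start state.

from: x=-2 y=-2 heading=right
step 1 (straight(4)): x=2 y=-2 heading=right
step 2 (straight(1)): x=3 y=-2 heading=right
step 3 (straight(4)): x=7 y=-2 heading=right
step 4 (straight(2)): x=9 y=-2 heading=right
step 5 (straight(1)): x=10 y=-2 heading=right

x=10 y=-2 heading=right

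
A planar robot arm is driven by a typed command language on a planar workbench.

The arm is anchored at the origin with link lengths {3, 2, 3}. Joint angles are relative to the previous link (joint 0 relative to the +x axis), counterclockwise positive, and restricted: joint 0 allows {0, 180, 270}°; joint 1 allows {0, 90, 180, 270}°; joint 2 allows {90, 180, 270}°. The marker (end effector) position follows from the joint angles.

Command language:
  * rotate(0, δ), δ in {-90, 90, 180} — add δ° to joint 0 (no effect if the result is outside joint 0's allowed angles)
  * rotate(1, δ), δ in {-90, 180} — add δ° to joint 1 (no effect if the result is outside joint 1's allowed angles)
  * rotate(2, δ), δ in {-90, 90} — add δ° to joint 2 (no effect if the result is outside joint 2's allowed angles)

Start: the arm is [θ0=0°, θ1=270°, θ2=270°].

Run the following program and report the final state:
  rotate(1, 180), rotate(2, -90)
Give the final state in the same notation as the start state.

begin: [θ0=0°, θ1=270°, θ2=270°]
1. rotate(1, 180) → [θ0=0°, θ1=90°, θ2=270°]
2. rotate(2, -90) → [θ0=0°, θ1=90°, θ2=180°]

[θ0=0°, θ1=90°, θ2=180°]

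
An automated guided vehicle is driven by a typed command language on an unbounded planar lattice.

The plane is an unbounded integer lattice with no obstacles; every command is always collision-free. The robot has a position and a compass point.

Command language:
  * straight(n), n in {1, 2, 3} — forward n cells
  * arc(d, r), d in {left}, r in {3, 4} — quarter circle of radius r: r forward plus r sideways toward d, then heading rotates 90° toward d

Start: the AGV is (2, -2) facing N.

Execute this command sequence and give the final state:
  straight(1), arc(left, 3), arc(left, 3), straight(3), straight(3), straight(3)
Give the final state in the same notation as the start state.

(-4, -10) facing S

t0: (2, -2) facing N
[1] after straight(1): (2, -1) facing N
[2] after arc(left, 3): (-1, 2) facing W
[3] after arc(left, 3): (-4, -1) facing S
[4] after straight(3): (-4, -4) facing S
[5] after straight(3): (-4, -7) facing S
[6] after straight(3): (-4, -10) facing S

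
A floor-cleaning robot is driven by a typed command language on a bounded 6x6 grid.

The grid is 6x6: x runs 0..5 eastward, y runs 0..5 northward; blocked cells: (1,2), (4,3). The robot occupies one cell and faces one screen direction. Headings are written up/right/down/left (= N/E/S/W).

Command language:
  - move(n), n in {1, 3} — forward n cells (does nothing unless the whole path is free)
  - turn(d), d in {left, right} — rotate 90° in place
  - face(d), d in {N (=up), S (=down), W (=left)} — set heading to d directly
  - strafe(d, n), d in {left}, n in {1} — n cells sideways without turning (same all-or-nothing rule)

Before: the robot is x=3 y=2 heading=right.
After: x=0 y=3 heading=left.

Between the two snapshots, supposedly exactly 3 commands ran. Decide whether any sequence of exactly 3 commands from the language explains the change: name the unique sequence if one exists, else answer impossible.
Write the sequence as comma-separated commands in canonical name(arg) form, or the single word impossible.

strafe(left, 1), face(W), move(3)

key: running move(3) before strafe(left, 1) would end elsewhere — order is forced
begin: x=3 y=2 heading=right
[1] after strafe(left, 1): x=3 y=3 heading=right
[2] after face(W): x=3 y=3 heading=left
[3] after move(3): x=0 y=3 heading=left
uniquely the one of 512 3-step routes that fits.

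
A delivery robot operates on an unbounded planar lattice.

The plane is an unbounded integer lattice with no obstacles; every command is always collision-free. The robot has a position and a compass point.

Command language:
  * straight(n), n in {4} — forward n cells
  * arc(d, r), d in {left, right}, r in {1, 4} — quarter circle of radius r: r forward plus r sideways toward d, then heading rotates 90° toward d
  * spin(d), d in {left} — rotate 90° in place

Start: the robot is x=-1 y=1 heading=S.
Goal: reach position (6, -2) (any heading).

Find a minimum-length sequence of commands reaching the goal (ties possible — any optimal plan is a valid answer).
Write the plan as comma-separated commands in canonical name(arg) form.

t0: x=-1 y=1 heading=S
t=1 arc(left, 1) ⇒ x=0 y=0 heading=E
t=2 arc(left, 1) ⇒ x=1 y=1 heading=N
t=3 arc(right, 1) ⇒ x=2 y=2 heading=E
t=4 arc(right, 4) ⇒ x=6 y=-2 heading=S
nothing shorter than 4 reaches the goal.

arc(left, 1), arc(left, 1), arc(right, 1), arc(right, 4)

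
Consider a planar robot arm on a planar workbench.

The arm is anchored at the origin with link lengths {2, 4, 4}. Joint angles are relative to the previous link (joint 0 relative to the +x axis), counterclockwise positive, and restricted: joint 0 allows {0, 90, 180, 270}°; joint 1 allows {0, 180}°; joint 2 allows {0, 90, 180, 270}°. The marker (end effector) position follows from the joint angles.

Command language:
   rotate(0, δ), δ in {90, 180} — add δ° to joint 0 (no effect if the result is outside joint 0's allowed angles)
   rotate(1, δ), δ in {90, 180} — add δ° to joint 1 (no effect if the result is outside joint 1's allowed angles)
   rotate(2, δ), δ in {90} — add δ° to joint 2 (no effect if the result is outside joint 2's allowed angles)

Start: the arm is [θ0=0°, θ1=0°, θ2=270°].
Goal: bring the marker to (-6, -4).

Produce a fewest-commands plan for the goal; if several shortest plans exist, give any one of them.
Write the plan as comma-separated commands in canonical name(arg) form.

rotate(2, 90), rotate(2, 90), rotate(0, 180)

initial: [θ0=0°, θ1=0°, θ2=270°]
t=1 rotate(2, 90) ⇒ [θ0=0°, θ1=0°, θ2=0°]
t=2 rotate(2, 90) ⇒ [θ0=0°, θ1=0°, θ2=90°]
t=3 rotate(0, 180) ⇒ [θ0=180°, θ1=0°, θ2=90°]
minimal: 3 command(s), checked below 3.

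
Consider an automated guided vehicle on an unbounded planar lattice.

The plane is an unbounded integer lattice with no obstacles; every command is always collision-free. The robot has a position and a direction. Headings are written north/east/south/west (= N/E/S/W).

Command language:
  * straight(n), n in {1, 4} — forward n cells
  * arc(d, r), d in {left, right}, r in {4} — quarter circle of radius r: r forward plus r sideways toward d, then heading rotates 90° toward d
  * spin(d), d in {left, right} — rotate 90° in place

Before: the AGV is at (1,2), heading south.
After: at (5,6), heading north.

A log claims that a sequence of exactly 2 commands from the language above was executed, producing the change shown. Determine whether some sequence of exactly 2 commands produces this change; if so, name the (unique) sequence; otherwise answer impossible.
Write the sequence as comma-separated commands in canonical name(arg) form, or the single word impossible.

key: position moved to (5,6) AND the heading swung to N — translation plus rotation needed
start: at (1,2), heading south
[1] after spin(left): at (1,2), heading east
[2] after arc(left, 4): at (5,6), heading north
no rival 2-sequence matches.

spin(left), arc(left, 4)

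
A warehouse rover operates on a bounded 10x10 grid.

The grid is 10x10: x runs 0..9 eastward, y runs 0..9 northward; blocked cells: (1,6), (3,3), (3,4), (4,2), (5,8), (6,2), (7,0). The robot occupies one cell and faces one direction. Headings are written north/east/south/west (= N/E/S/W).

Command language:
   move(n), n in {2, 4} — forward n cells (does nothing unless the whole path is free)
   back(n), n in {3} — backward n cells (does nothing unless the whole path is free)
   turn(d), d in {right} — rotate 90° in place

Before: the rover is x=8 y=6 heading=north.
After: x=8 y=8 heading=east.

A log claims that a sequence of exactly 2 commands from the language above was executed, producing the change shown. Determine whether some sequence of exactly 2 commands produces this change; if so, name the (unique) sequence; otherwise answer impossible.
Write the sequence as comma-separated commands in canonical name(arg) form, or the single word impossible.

move(2), turn(right)

key: cell and facing (now E) both changed — the 2 commands mix motion and turning
t0: x=8 y=6 heading=north
1. move(2) → x=8 y=8 heading=north
2. turn(right) → x=8 y=8 heading=east
uniquely the one of 16 2-step routes that fits.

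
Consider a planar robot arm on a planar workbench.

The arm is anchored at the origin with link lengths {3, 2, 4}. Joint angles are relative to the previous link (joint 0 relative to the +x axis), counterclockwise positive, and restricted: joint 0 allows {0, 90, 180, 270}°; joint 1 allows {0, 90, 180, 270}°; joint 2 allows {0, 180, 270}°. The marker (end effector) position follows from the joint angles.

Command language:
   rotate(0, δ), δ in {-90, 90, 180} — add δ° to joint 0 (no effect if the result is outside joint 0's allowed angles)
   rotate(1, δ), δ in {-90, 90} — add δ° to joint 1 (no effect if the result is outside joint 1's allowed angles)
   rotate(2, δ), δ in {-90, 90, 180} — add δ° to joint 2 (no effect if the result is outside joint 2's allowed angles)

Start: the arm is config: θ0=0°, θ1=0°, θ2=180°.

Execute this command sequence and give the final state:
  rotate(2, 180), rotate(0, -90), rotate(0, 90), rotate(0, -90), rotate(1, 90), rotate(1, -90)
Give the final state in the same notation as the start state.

config: θ0=270°, θ1=0°, θ2=0°

t0: config: θ0=0°, θ1=0°, θ2=180°
step 1 (rotate(2, 180)): config: θ0=0°, θ1=0°, θ2=0°
step 2 (rotate(0, -90)): config: θ0=270°, θ1=0°, θ2=0°
step 3 (rotate(0, 90)): config: θ0=0°, θ1=0°, θ2=0°
step 4 (rotate(0, -90)): config: θ0=270°, θ1=0°, θ2=0°
step 5 (rotate(1, 90)): config: θ0=270°, θ1=90°, θ2=0°
step 6 (rotate(1, -90)): config: θ0=270°, θ1=0°, θ2=0°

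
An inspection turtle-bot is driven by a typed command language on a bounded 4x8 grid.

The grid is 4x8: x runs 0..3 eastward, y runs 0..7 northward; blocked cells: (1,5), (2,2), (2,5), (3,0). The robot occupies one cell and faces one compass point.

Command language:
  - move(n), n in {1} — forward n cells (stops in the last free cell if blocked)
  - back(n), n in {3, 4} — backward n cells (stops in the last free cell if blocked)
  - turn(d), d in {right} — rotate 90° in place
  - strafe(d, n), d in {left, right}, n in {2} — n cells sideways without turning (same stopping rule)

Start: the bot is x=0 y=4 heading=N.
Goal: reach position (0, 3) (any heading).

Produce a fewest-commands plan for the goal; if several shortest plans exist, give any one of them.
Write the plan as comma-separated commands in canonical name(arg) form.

start: x=0 y=4 heading=N
step 1 (move(1)): x=0 y=5 heading=N
step 2 (move(1)): x=0 y=6 heading=N
step 3 (back(3)): x=0 y=3 heading=N
no 2-step plan works, so 3 is optimal.

move(1), move(1), back(3)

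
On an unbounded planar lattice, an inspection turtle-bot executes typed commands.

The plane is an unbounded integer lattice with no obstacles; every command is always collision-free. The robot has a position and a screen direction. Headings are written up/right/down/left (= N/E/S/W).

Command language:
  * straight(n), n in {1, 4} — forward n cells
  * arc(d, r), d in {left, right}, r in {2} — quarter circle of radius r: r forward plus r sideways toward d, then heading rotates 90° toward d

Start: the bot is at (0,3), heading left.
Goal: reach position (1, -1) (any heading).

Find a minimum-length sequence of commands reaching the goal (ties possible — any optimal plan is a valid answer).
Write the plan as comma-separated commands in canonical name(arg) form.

arc(left, 2), arc(left, 2), straight(1)

start: at (0,3), heading left
[1] after arc(left, 2): at (-2,1), heading down
[2] after arc(left, 2): at (0,-1), heading right
[3] after straight(1): at (1,-1), heading right
nothing shorter than 3 reaches the goal.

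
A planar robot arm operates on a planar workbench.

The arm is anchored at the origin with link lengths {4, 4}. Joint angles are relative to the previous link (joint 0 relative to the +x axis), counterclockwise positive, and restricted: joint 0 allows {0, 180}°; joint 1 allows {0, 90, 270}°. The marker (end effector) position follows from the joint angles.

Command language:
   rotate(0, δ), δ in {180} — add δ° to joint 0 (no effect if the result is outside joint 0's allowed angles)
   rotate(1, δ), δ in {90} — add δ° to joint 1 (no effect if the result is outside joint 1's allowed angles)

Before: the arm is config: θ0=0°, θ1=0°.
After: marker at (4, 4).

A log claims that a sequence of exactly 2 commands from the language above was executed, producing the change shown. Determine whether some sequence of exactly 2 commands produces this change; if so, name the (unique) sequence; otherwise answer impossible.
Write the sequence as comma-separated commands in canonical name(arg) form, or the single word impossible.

rotate(1, 90), rotate(1, 90)

initial: config: θ0=0°, θ1=0°
step 1 (rotate(1, 90)): config: θ0=0°, θ1=90°
step 2 (rotate(1, 90)): config: θ0=0°, θ1=90°
no other 2-command option fits: unique.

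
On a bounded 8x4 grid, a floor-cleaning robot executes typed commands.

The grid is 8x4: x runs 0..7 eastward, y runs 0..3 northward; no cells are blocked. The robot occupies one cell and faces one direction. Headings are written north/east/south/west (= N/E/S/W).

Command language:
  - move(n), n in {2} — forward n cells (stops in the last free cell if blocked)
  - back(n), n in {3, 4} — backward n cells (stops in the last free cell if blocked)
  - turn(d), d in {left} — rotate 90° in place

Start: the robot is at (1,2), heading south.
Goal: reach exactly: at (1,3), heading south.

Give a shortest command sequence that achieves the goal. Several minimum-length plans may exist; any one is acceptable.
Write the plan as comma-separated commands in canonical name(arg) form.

from: at (1,2), heading south
[1] after back(3): at (1,3), heading south
no 0-step plan works, so 1 is optimal.

back(3)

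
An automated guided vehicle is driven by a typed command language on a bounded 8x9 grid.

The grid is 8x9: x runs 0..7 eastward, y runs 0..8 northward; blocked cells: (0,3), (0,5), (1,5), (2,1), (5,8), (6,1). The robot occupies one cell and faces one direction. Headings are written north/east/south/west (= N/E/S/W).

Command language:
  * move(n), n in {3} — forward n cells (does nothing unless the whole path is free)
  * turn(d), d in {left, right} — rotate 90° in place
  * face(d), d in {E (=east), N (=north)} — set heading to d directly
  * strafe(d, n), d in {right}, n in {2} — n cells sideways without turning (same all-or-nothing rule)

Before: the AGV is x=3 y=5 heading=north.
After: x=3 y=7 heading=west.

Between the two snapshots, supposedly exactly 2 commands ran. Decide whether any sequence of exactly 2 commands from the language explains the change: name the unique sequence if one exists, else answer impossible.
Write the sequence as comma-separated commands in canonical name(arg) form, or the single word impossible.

key: running strafe(right, 2) before turn(left) would end elsewhere — order is forced
t0: x=3 y=5 heading=north
step 1 (turn(left)): x=3 y=5 heading=west
step 2 (strafe(right, 2)): x=3 y=7 heading=west
uniquely the one of 36 2-step routes that fits.

turn(left), strafe(right, 2)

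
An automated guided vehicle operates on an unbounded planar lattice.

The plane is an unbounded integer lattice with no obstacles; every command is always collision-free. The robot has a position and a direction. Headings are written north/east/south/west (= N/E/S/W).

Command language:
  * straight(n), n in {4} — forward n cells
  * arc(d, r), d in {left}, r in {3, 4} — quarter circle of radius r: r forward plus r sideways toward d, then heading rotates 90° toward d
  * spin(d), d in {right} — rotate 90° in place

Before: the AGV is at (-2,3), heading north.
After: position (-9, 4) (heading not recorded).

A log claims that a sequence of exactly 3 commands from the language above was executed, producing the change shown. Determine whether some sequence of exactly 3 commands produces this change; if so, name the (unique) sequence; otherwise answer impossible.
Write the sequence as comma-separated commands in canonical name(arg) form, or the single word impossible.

arc(left, 4), arc(left, 3), spin(right)

key: order matters: swapping arc(left, 4) and spin(right) lands elsewhere
initial: at (-2,3), heading north
[1] after arc(left, 4): at (-6,7), heading west
[2] after arc(left, 3): at (-9,4), heading south
[3] after spin(right): at (-9,4), heading west
all 64 alternatives checked — unique.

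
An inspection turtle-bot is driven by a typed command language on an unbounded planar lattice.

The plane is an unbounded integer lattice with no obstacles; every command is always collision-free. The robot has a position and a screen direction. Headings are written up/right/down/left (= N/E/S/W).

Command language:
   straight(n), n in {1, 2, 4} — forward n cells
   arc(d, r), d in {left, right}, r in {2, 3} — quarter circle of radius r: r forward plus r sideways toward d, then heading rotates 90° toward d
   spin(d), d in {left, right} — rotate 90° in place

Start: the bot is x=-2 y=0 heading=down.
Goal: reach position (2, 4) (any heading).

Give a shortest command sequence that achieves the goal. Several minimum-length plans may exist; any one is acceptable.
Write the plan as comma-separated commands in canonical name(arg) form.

start: x=-2 y=0 heading=down
t=1 arc(left, 2) ⇒ x=0 y=-2 heading=right
t=2 arc(left, 2) ⇒ x=2 y=0 heading=up
t=3 straight(4) ⇒ x=2 y=4 heading=up
shorter routes all fall short; 3 is best.

arc(left, 2), arc(left, 2), straight(4)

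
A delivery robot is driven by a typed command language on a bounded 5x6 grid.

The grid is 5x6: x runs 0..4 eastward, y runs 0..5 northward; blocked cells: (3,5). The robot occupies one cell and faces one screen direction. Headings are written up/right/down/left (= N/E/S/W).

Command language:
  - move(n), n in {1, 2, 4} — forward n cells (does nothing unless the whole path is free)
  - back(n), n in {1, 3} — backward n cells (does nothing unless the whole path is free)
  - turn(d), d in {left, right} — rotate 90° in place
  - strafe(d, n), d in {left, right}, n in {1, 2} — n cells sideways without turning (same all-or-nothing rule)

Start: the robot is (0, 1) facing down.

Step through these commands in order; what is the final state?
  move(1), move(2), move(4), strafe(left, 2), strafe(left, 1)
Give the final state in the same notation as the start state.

start: (0, 1) facing down
t=1 move(1) ⇒ (0, 0) facing down
t=2 move(2) ⇒ (0, 0) facing down
t=3 move(4) ⇒ (0, 0) facing down
t=4 strafe(left, 2) ⇒ (2, 0) facing down
t=5 strafe(left, 1) ⇒ (3, 0) facing down

(3, 0) facing down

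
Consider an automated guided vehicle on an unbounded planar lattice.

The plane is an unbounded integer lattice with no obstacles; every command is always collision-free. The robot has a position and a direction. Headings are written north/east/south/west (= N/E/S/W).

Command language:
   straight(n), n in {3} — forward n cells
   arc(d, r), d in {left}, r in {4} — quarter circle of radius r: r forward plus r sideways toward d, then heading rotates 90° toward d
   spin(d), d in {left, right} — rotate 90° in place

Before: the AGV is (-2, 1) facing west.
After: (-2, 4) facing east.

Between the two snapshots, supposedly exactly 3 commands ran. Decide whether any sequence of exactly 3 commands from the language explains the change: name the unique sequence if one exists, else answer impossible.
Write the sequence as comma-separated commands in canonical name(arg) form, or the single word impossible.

key: cell and facing (now E) both changed — the 3 commands mix motion and turning
t0: (-2, 1) facing west
step 1 (spin(right)): (-2, 1) facing north
step 2 (straight(3)): (-2, 4) facing north
step 3 (spin(right)): (-2, 4) facing east
all 64 alternatives checked — unique.

spin(right), straight(3), spin(right)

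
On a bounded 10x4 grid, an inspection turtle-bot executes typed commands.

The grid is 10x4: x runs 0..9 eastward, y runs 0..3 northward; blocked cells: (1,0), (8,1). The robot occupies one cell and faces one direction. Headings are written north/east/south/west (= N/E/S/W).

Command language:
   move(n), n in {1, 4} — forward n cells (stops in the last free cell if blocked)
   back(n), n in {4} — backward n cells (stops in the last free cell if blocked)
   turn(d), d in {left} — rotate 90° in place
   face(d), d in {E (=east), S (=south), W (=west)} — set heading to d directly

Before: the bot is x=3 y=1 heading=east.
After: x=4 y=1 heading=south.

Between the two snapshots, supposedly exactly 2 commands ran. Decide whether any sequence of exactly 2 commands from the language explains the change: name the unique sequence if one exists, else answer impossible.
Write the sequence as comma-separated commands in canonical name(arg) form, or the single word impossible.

key: cell and facing (now S) both changed — the 2 commands mix motion and turning
from: x=3 y=1 heading=east
t=1 move(1) ⇒ x=4 y=1 heading=east
t=2 face(S) ⇒ x=4 y=1 heading=south
no rival 2-sequence matches.

move(1), face(S)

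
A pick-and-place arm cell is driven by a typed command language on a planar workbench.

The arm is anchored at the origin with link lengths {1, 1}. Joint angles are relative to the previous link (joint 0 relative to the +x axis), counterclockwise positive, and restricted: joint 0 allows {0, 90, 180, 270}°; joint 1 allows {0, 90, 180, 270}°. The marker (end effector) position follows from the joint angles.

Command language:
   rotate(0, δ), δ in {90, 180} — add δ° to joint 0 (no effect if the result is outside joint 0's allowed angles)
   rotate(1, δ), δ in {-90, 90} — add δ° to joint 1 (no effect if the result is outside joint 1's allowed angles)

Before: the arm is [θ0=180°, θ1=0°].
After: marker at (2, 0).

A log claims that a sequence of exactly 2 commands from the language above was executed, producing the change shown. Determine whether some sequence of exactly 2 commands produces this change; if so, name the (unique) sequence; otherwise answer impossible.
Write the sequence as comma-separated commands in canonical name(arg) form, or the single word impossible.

initial: [θ0=180°, θ1=0°]
step 1 (rotate(0, 90)): [θ0=270°, θ1=0°]
step 2 (rotate(0, 90)): [θ0=0°, θ1=0°]
no rival 2-sequence matches.

rotate(0, 90), rotate(0, 90)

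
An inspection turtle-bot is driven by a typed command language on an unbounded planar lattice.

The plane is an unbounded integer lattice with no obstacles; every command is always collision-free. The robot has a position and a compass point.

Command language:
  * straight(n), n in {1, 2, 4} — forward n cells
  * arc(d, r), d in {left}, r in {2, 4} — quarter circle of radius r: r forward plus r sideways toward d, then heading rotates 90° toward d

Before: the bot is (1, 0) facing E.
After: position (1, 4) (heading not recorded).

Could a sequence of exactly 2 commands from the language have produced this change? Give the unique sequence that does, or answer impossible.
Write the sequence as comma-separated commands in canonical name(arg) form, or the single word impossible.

t0: (1, 0) facing E
t=1 arc(left, 2) ⇒ (3, 2) facing N
t=2 arc(left, 2) ⇒ (1, 4) facing W
no other 2-command option fits: unique.

arc(left, 2), arc(left, 2)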